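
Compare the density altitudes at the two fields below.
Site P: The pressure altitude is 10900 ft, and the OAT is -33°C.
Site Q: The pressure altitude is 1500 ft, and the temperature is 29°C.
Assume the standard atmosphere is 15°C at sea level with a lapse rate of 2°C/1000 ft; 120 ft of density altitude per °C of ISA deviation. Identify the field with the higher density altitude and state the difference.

Site P by 4216 ft

Site P: ISA temp = -6.8°C, deviation -26.2°C, DA = 10900 + 120 × (-26.2) = 7756 ft.
Site Q: ISA temp = 12°C, deviation +17°C, DA = 1500 + 120 × 17 = 3540 ft.
Site P is higher by 7756 − 3540 = 4216 ft.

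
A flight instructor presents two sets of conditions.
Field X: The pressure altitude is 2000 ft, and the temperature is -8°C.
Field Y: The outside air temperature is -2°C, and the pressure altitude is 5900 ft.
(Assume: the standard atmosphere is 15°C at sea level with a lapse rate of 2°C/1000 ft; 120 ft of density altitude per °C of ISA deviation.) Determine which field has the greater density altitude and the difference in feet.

Field X: ISA temp = 11°C, deviation -19°C, DA = 2000 + 120 × (-19) = -280 ft.
Field Y: ISA temp = 3.2°C, deviation -5.2°C, DA = 5900 + 120 × (-5.2) = 5276 ft.
Field Y is higher by 5276 − (-280) = 5556 ft.

Field Y by 5556 ft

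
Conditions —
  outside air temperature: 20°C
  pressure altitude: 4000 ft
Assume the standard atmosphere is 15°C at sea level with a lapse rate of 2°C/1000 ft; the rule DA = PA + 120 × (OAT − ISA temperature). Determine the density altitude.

ISA temperature at 4000 ft = 15 − 2 × (4000/1000) = 7°C.
ISA deviation = 20 − 7 = +13°C.
Density altitude = 4000 + 120 × (13) = 4000 + (+1560) = 5560 ft.

5560 ft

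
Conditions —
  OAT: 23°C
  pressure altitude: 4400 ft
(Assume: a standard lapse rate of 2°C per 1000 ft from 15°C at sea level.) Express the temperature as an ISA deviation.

ISA temperature at 4400 ft = 15 − 2 × (4400/1000) = 6.2°C.
Deviation = OAT − ISA = 23 − 6.2 = +16.8°C.

ISA+16.8°C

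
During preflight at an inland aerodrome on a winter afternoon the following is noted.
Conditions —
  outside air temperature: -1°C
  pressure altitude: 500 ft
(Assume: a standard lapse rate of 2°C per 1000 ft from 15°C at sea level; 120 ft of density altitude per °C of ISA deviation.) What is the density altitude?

ISA temperature at 500 ft = 15 − 2 × (500/1000) = 14°C.
ISA deviation = -1 − 14 = -15°C.
Density altitude = 500 + 120 × (-15) = 500 + (-1800) = -1300 ft.

-1300 ft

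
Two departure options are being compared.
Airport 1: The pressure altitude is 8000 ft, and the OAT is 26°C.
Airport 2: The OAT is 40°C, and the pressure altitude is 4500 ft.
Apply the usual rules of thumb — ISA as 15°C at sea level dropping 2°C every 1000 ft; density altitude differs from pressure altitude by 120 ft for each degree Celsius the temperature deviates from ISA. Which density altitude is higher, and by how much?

Airport 1 by 2660 ft

Airport 1: ISA temp = -1°C, deviation +27°C, DA = 8000 + 120 × 27 = 11240 ft.
Airport 2: ISA temp = 6°C, deviation +34°C, DA = 4500 + 120 × 34 = 8580 ft.
Airport 1 is higher by 11240 − 8580 = 2660 ft.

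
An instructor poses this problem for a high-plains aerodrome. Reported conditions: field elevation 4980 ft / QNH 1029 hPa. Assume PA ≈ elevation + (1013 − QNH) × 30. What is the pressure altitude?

Pressure correction = (1013 − 1029) × 30 = -480 ft.
Pressure altitude = 4980 + (-480) = 4500 ft.

4500 ft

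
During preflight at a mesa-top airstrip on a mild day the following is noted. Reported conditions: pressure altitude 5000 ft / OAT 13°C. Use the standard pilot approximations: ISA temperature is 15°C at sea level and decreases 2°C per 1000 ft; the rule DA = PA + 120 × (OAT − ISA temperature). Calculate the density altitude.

ISA temperature at 5000 ft = 15 − 2 × (5000/1000) = 5°C.
ISA deviation = 13 − 5 = +8°C.
Density altitude = 5000 + 120 × (8) = 5000 + (+960) = 5960 ft.

5960 ft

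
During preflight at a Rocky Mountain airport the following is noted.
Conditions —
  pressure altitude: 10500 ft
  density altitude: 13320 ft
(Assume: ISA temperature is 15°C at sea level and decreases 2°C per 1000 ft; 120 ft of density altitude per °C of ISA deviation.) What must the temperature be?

Density altitude − pressure altitude = 13320 − 10500 = +2820 ft.
At 120 ft/°C that is an ISA deviation of 2820/120 = +23.5°C.
ISA temperature at 10500 ft = 15 − 2 × (10500/1000) = -6°C.
OAT = ISA + deviation = -6 + (+23.5) = 17.5°C.

17.5°C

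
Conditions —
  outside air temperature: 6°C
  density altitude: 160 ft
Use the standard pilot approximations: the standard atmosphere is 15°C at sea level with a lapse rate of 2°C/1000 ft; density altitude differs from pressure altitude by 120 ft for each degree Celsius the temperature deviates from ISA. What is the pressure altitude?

1000 ft

DA = PA + 120 × (OAT − (15 − 2·PA/1000)) = PA + 120·OAT − 1800 + 0.24·PA = 1.24·PA + 120·OAT − 1800.
So 1.24·PA = 160 − 120 × 6 + 1800 = 1240.
PA = 1240 / 1.24 = 1000 ft.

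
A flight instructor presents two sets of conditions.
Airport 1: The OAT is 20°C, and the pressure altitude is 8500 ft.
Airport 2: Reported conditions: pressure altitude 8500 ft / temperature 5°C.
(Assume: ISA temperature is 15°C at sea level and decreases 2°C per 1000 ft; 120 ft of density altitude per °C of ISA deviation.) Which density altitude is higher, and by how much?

Airport 1 by 1800 ft

Airport 1: ISA temp = -2°C, deviation +22°C, DA = 8500 + 120 × 22 = 11140 ft.
Airport 2: ISA temp = -2°C, deviation +7°C, DA = 8500 + 120 × 7 = 9340 ft.
Airport 1 is higher by 11140 − 9340 = 1800 ft.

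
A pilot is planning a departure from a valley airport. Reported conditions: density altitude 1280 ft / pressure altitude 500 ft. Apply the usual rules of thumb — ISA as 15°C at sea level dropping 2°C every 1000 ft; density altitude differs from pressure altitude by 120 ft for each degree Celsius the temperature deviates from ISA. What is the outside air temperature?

20.5°C

Density altitude − pressure altitude = 1280 − 500 = +780 ft.
At 120 ft/°C that is an ISA deviation of 780/120 = +6.5°C.
ISA temperature at 500 ft = 15 − 2 × (500/1000) = 14°C.
OAT = ISA + deviation = 14 + (+6.5) = 20.5°C.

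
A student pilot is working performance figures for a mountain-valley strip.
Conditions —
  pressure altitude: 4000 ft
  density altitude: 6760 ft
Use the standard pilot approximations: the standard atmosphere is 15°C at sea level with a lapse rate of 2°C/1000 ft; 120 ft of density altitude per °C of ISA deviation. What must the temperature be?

30°C

Density altitude − pressure altitude = 6760 − 4000 = +2760 ft.
At 120 ft/°C that is an ISA deviation of 2760/120 = +23°C.
ISA temperature at 4000 ft = 15 − 2 × (4000/1000) = 7°C.
OAT = ISA + deviation = 7 + (+23) = 30°C.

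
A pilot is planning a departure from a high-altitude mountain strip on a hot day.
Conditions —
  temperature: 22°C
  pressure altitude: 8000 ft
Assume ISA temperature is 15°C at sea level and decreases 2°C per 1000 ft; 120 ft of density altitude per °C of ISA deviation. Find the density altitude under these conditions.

10760 ft

ISA temperature at 8000 ft = 15 − 2 × (8000/1000) = -1°C.
ISA deviation = 22 − (-1) = +23°C.
Density altitude = 8000 + 120 × (23) = 8000 + (+2760) = 10760 ft.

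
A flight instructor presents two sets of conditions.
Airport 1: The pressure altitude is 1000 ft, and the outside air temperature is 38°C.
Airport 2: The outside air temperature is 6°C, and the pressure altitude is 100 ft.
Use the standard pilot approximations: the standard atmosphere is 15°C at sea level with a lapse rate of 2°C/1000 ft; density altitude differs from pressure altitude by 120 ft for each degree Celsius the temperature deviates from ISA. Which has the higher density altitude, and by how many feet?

Airport 1: ISA temp = 13°C, deviation +25°C, DA = 1000 + 120 × 25 = 4000 ft.
Airport 2: ISA temp = 14.8°C, deviation -8.8°C, DA = 100 + 120 × (-8.8) = -956 ft.
Airport 1 is higher by 4000 − (-956) = 4956 ft.

Airport 1 by 4956 ft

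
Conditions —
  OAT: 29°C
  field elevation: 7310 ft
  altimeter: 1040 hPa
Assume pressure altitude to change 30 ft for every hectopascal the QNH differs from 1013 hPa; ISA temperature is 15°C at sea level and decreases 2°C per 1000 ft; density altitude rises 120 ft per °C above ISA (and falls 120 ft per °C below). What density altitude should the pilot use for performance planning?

9740 ft

Pressure altitude = 7310 + (1013 − 1040) × 30 = 7310 + (-810) = 6500 ft.
ISA temperature at 6500 ft = 15 − 2 × (6500/1000) = 2°C.
ISA deviation = 29 − 2 = +27°C.
Density altitude = 6500 + 120 × (27) = 9740 ft.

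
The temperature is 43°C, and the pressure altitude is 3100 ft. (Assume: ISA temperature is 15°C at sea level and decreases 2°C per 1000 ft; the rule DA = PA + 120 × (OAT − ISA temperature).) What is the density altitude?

7204 ft

ISA temperature at 3100 ft = 15 − 2 × (3100/1000) = 8.8°C.
ISA deviation = 43 − 8.8 = +34.2°C.
Density altitude = 3100 + 120 × (34.2) = 3100 + (+4104) = 7204 ft.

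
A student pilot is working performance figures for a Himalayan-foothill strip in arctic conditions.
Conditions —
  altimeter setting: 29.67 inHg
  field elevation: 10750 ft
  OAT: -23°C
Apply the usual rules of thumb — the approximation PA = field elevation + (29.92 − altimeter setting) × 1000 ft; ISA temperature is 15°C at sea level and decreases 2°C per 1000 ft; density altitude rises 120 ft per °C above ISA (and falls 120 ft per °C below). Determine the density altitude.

Pressure altitude = 10750 + (29.92 − 29.67) × 1000 = 10750 + (+250) = 11000 ft.
ISA temperature at 11000 ft = 15 − 2 × (11000/1000) = -7°C.
ISA deviation = -23 − (-7) = -16°C.
Density altitude = 11000 + 120 × (-16) = 9080 ft.

9080 ft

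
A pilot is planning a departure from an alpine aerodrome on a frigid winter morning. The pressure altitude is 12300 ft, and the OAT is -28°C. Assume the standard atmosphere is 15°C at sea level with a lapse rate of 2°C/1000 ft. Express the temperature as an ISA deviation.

ISA-18.4°C

ISA temperature at 12300 ft = 15 − 2 × (12300/1000) = -9.6°C.
Deviation = OAT − ISA = -28 − (-9.6) = -18.4°C.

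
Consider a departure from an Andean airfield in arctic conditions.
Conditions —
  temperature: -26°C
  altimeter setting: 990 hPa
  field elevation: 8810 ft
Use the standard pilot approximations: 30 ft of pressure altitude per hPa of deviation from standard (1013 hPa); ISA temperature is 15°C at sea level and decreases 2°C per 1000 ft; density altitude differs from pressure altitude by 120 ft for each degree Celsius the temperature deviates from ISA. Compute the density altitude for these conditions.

Pressure altitude = 8810 + (1013 − 990) × 30 = 8810 + (+690) = 9500 ft.
ISA temperature at 9500 ft = 15 − 2 × (9500/1000) = -4°C.
ISA deviation = -26 − (-4) = -22°C.
Density altitude = 9500 + 120 × (-22) = 6860 ft.

6860 ft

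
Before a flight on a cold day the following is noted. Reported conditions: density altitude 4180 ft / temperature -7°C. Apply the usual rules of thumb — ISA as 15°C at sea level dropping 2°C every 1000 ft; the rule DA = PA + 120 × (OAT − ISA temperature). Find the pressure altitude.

5500 ft

DA = PA + 120 × (OAT − (15 − 2·PA/1000)) = PA + 120·OAT − 1800 + 0.24·PA = 1.24·PA + 120·OAT − 1800.
So 1.24·PA = 4180 − 120 × (-7) + 1800 = 6820.
PA = 6820 / 1.24 = 5500 ft.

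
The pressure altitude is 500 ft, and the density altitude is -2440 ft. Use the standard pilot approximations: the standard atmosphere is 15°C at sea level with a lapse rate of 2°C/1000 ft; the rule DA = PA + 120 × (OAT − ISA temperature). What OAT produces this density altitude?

-10.5°C

Density altitude − pressure altitude = -2440 − 500 = -2940 ft.
At 120 ft/°C that is an ISA deviation of -2940/120 = -24.5°C.
ISA temperature at 500 ft = 15 − 2 × (500/1000) = 14°C.
OAT = ISA + deviation = 14 + (-24.5) = -10.5°C.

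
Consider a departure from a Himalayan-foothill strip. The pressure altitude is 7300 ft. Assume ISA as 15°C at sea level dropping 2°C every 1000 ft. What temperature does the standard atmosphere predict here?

0.4°C

ISA temperature = 15 − 2 × (7300/1000) = 15 − 14.6 = 0.4°C.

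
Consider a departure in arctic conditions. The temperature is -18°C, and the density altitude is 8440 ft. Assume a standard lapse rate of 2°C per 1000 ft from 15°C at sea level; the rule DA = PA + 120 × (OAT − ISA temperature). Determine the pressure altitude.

10000 ft

DA = PA + 120 × (OAT − (15 − 2·PA/1000)) = PA + 120·OAT − 1800 + 0.24·PA = 1.24·PA + 120·OAT − 1800.
So 1.24·PA = 8440 − 120 × (-18) + 1800 = 12400.
PA = 12400 / 1.24 = 10000 ft.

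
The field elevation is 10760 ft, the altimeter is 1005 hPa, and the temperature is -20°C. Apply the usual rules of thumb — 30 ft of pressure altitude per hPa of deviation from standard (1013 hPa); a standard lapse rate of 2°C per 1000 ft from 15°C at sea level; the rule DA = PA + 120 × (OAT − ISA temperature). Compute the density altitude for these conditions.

9440 ft

Pressure altitude = 10760 + (1013 − 1005) × 30 = 10760 + (+240) = 11000 ft.
ISA temperature at 11000 ft = 15 − 2 × (11000/1000) = -7°C.
ISA deviation = -20 − (-7) = -13°C.
Density altitude = 11000 + 120 × (-13) = 9440 ft.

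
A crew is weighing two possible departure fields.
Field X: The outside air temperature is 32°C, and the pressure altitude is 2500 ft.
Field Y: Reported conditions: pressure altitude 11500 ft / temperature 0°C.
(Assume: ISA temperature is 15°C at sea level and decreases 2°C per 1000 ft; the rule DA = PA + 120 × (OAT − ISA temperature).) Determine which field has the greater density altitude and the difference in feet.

Field X: ISA temp = 10°C, deviation +22°C, DA = 2500 + 120 × 22 = 5140 ft.
Field Y: ISA temp = -8°C, deviation +8°C, DA = 11500 + 120 × 8 = 12460 ft.
Field Y is higher by 12460 − 5140 = 7320 ft.

Field Y by 7320 ft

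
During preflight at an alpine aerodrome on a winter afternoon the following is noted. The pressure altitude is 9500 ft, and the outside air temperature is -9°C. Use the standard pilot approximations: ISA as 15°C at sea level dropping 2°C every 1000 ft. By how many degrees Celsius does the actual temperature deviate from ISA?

ISA temperature at 9500 ft = 15 − 2 × (9500/1000) = -4°C.
Deviation = OAT − ISA = -9 − (-4) = -5°C.

ISA-5°C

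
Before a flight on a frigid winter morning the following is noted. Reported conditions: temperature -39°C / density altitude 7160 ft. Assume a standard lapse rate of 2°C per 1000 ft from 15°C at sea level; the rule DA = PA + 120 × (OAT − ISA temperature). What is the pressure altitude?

11000 ft

DA = PA + 120 × (OAT − (15 − 2·PA/1000)) = PA + 120·OAT − 1800 + 0.24·PA = 1.24·PA + 120·OAT − 1800.
So 1.24·PA = 7160 − 120 × (-39) + 1800 = 13640.
PA = 13640 / 1.24 = 11000 ft.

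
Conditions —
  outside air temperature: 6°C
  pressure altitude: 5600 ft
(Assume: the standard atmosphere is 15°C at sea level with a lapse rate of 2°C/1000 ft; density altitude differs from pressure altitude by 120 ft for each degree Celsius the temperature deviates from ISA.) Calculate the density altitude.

5864 ft

ISA temperature at 5600 ft = 15 − 2 × (5600/1000) = 3.8°C.
ISA deviation = 6 − 3.8 = +2.2°C.
Density altitude = 5600 + 120 × (2.2) = 5600 + (+264) = 5864 ft.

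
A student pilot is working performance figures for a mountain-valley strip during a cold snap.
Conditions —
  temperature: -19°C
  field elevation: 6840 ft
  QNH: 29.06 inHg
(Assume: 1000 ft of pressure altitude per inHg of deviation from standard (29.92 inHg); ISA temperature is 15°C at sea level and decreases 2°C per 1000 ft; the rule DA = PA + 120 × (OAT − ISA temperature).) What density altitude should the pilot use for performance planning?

Pressure altitude = 6840 + (29.92 − 29.06) × 1000 = 6840 + (+860) = 7700 ft.
ISA temperature at 7700 ft = 15 − 2 × (7700/1000) = -0.4°C.
ISA deviation = -19 − (-0.4) = -18.6°C.
Density altitude = 7700 + 120 × (-18.6) = 5468 ft.

5468 ft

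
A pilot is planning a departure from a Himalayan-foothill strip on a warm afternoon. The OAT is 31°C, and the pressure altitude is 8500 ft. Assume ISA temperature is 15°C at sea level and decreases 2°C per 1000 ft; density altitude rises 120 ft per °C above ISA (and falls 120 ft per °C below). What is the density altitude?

12460 ft

ISA temperature at 8500 ft = 15 − 2 × (8500/1000) = -2°C.
ISA deviation = 31 − (-2) = +33°C.
Density altitude = 8500 + 120 × (33) = 8500 + (+3960) = 12460 ft.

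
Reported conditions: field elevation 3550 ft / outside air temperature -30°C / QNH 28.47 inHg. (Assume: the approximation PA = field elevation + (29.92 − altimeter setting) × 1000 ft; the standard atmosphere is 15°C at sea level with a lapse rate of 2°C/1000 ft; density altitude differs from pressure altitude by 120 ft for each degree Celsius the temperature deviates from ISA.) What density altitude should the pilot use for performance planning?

800 ft

Pressure altitude = 3550 + (29.92 − 28.47) × 1000 = 3550 + (+1450) = 5000 ft.
ISA temperature at 5000 ft = 15 − 2 × (5000/1000) = 5°C.
ISA deviation = -30 − 5 = -35°C.
Density altitude = 5000 + 120 × (-35) = 800 ft.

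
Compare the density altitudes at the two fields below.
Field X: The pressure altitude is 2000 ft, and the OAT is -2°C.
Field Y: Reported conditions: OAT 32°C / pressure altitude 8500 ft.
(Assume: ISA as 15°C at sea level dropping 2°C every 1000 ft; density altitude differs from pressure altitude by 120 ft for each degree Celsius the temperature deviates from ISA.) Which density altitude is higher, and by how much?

Field X: ISA temp = 11°C, deviation -13°C, DA = 2000 + 120 × (-13) = 440 ft.
Field Y: ISA temp = -2°C, deviation +34°C, DA = 8500 + 120 × 34 = 12580 ft.
Field Y is higher by 12580 − 440 = 12140 ft.

Field Y by 12140 ft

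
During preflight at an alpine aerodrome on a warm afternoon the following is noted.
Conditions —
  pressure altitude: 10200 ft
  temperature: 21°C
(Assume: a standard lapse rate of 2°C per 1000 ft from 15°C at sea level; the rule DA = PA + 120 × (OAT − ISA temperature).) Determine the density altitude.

ISA temperature at 10200 ft = 15 − 2 × (10200/1000) = -5.4°C.
ISA deviation = 21 − (-5.4) = +26.4°C.
Density altitude = 10200 + 120 × (26.4) = 10200 + (+3168) = 13368 ft.

13368 ft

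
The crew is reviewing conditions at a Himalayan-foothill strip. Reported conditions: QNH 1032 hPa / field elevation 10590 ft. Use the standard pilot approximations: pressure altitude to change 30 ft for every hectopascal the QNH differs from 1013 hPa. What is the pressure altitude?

Pressure correction = (1013 − 1032) × 30 = -570 ft.
Pressure altitude = 10590 + (-570) = 10020 ft.

10020 ft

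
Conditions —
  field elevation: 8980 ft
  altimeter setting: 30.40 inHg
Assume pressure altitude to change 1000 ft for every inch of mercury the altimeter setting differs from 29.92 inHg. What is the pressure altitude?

Pressure correction = (29.92 − 30.40) × 1000 = -480 ft.
Pressure altitude = 8980 + (-480) = 8500 ft.

8500 ft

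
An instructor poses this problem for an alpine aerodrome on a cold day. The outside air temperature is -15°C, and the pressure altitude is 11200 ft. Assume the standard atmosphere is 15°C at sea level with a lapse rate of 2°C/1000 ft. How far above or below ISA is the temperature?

ISA-7.6°C

ISA temperature at 11200 ft = 15 − 2 × (11200/1000) = -7.4°C.
Deviation = OAT − ISA = -15 − (-7.4) = -7.6°C.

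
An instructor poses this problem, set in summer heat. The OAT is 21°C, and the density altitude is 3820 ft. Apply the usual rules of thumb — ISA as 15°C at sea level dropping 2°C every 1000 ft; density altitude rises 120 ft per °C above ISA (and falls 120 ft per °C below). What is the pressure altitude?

DA = PA + 120 × (OAT − (15 − 2·PA/1000)) = PA + 120·OAT − 1800 + 0.24·PA = 1.24·PA + 120·OAT − 1800.
So 1.24·PA = 3820 − 120 × 21 + 1800 = 3100.
PA = 3100 / 1.24 = 2500 ft.

2500 ft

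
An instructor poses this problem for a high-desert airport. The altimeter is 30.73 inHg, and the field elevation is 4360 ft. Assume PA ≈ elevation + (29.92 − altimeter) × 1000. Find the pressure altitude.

Pressure correction = (29.92 − 30.73) × 1000 = -810 ft.
Pressure altitude = 4360 + (-810) = 3550 ft.

3550 ft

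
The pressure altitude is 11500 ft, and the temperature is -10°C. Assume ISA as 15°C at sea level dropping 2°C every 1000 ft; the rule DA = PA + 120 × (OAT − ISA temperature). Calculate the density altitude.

ISA temperature at 11500 ft = 15 − 2 × (11500/1000) = -8°C.
ISA deviation = -10 − (-8) = -2°C.
Density altitude = 11500 + 120 × (-2) = 11500 + (-240) = 11260 ft.

11260 ft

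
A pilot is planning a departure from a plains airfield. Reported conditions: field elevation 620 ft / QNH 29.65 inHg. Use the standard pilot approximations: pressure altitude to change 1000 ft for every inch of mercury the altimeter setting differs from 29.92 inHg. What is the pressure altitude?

890 ft

Pressure correction = (29.92 − 29.65) × 1000 = +270 ft.
Pressure altitude = 620 + (+270) = 890 ft.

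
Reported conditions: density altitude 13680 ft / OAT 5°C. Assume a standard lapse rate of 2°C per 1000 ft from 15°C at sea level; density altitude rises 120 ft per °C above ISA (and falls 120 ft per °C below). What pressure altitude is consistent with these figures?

DA = PA + 120 × (OAT − (15 − 2·PA/1000)) = PA + 120·OAT − 1800 + 0.24·PA = 1.24·PA + 120·OAT − 1800.
So 1.24·PA = 13680 − 120 × 5 + 1800 = 14880.
PA = 14880 / 1.24 = 12000 ft.

12000 ft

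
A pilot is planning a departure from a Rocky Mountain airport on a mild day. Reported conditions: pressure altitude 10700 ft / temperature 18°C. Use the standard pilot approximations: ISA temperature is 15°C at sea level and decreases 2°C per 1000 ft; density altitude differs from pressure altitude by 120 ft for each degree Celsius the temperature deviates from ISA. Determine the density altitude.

13628 ft

ISA temperature at 10700 ft = 15 − 2 × (10700/1000) = -6.4°C.
ISA deviation = 18 − (-6.4) = +24.4°C.
Density altitude = 10700 + 120 × (24.4) = 10700 + (+2928) = 13628 ft.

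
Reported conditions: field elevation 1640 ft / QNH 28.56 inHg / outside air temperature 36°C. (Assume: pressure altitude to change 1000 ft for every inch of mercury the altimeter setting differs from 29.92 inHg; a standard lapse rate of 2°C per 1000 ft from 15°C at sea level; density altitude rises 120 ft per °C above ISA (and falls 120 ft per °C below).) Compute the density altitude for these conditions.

Pressure altitude = 1640 + (29.92 − 28.56) × 1000 = 1640 + (+1360) = 3000 ft.
ISA temperature at 3000 ft = 15 − 2 × (3000/1000) = 9°C.
ISA deviation = 36 − 9 = +27°C.
Density altitude = 3000 + 120 × (27) = 6240 ft.

6240 ft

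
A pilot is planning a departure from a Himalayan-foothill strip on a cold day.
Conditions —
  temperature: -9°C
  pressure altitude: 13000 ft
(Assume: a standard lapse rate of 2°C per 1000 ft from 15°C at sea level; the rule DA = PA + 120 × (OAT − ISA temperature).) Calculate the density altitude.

ISA temperature at 13000 ft = 15 − 2 × (13000/1000) = -11°C.
ISA deviation = -9 − (-11) = +2°C.
Density altitude = 13000 + 120 × (2) = 13000 + (+240) = 13240 ft.

13240 ft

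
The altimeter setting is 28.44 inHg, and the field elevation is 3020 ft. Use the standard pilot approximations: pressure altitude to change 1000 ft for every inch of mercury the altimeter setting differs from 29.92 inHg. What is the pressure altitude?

4500 ft

Pressure correction = (29.92 − 28.44) × 1000 = +1480 ft.
Pressure altitude = 3020 + (+1480) = 4500 ft.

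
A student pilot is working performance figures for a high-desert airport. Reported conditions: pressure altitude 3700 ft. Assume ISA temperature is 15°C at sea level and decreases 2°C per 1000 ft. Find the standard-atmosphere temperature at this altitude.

ISA temperature = 15 − 2 × (3700/1000) = 15 − 7.4 = 7.6°C.

7.6°C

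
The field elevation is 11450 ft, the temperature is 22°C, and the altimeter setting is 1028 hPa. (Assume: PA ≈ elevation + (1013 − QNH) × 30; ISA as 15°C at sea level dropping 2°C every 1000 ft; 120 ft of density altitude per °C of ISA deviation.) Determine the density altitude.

Pressure altitude = 11450 + (1013 − 1028) × 30 = 11450 + (-450) = 11000 ft.
ISA temperature at 11000 ft = 15 − 2 × (11000/1000) = -7°C.
ISA deviation = 22 − (-7) = +29°C.
Density altitude = 11000 + 120 × (29) = 14480 ft.

14480 ft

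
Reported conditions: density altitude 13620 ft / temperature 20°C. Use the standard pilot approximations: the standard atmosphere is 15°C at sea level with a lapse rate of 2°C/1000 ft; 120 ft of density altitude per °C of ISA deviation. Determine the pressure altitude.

10500 ft

DA = PA + 120 × (OAT − (15 − 2·PA/1000)) = PA + 120·OAT − 1800 + 0.24·PA = 1.24·PA + 120·OAT − 1800.
So 1.24·PA = 13620 − 120 × 20 + 1800 = 13020.
PA = 13020 / 1.24 = 10500 ft.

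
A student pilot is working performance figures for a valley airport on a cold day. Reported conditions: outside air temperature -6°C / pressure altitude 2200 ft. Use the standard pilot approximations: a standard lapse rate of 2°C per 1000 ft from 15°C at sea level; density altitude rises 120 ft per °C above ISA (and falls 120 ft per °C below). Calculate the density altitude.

ISA temperature at 2200 ft = 15 − 2 × (2200/1000) = 10.6°C.
ISA deviation = -6 − 10.6 = -16.6°C.
Density altitude = 2200 + 120 × (-16.6) = 2200 + (-1992) = 208 ft.

208 ft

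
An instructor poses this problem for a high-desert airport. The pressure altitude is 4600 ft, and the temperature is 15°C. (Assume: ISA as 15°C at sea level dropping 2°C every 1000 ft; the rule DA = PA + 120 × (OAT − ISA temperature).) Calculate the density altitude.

ISA temperature at 4600 ft = 15 − 2 × (4600/1000) = 5.8°C.
ISA deviation = 15 − 5.8 = +9.2°C.
Density altitude = 4600 + 120 × (9.2) = 4600 + (+1104) = 5704 ft.

5704 ft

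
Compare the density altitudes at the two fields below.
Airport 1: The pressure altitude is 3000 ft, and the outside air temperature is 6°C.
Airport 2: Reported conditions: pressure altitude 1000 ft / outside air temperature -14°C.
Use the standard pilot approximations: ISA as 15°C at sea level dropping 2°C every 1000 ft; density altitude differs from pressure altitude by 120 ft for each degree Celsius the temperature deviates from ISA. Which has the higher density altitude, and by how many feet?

Airport 1 by 4880 ft

Airport 1: ISA temp = 9°C, deviation -3°C, DA = 3000 + 120 × (-3) = 2640 ft.
Airport 2: ISA temp = 13°C, deviation -27°C, DA = 1000 + 120 × (-27) = -2240 ft.
Airport 1 is higher by 2640 − (-2240) = 4880 ft.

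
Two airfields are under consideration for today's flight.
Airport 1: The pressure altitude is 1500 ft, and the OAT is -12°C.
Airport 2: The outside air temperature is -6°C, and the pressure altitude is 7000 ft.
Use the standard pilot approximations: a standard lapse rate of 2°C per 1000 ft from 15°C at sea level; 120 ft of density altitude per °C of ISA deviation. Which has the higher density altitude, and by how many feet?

Airport 2 by 7540 ft

Airport 1: ISA temp = 12°C, deviation -24°C, DA = 1500 + 120 × (-24) = -1380 ft.
Airport 2: ISA temp = 1°C, deviation -7°C, DA = 7000 + 120 × (-7) = 6160 ft.
Airport 2 is higher by 6160 − (-1380) = 7540 ft.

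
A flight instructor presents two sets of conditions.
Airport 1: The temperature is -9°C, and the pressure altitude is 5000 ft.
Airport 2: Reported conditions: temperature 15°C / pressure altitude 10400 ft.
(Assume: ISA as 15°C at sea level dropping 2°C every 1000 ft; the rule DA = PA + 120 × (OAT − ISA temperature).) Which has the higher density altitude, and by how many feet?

Airport 2 by 9576 ft

Airport 1: ISA temp = 5°C, deviation -14°C, DA = 5000 + 120 × (-14) = 3320 ft.
Airport 2: ISA temp = -5.8°C, deviation +20.8°C, DA = 10400 + 120 × 20.8 = 12896 ft.
Airport 2 is higher by 12896 − 3320 = 9576 ft.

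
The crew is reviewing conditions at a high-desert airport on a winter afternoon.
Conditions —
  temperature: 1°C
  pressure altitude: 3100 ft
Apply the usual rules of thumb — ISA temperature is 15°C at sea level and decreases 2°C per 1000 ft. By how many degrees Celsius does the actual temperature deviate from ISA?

ISA temperature at 3100 ft = 15 − 2 × (3100/1000) = 8.8°C.
Deviation = OAT − ISA = 1 − 8.8 = -7.8°C.

ISA-7.8°C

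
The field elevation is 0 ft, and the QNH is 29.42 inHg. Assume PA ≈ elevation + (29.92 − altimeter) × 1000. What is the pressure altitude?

Pressure correction = (29.92 − 29.42) × 1000 = +500 ft.
Pressure altitude = 0 + (+500) = 500 ft.

500 ft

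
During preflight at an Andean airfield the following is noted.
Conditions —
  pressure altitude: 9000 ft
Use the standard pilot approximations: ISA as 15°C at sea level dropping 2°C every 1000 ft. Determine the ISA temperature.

ISA temperature = 15 − 2 × (9000/1000) = 15 − 18 = -3°C.

-3°C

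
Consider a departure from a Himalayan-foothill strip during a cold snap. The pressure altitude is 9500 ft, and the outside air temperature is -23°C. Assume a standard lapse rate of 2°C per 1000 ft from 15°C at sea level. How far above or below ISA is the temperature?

ISA-19°C

ISA temperature at 9500 ft = 15 − 2 × (9500/1000) = -4°C.
Deviation = OAT − ISA = -23 − (-4) = -19°C.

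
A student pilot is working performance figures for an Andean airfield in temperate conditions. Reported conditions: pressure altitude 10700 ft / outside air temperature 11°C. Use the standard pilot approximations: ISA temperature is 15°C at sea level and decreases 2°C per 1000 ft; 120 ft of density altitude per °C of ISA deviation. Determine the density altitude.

12788 ft

ISA temperature at 10700 ft = 15 − 2 × (10700/1000) = -6.4°C.
ISA deviation = 11 − (-6.4) = +17.4°C.
Density altitude = 10700 + 120 × (17.4) = 10700 + (+2088) = 12788 ft.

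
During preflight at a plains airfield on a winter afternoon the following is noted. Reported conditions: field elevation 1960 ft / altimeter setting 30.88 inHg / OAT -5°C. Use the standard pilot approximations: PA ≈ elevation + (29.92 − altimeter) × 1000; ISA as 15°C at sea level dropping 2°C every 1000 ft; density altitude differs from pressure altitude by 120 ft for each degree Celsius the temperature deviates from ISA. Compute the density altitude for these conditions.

-1160 ft

Pressure altitude = 1960 + (29.92 − 30.88) × 1000 = 1960 + (-960) = 1000 ft.
ISA temperature at 1000 ft = 15 − 2 × (1000/1000) = 13°C.
ISA deviation = -5 − 13 = -18°C.
Density altitude = 1000 + 120 × (-18) = -1160 ft.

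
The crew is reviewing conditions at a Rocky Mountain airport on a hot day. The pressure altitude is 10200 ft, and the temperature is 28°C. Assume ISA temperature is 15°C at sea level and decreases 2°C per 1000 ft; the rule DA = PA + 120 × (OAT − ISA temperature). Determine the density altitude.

ISA temperature at 10200 ft = 15 − 2 × (10200/1000) = -5.4°C.
ISA deviation = 28 − (-5.4) = +33.4°C.
Density altitude = 10200 + 120 × (33.4) = 10200 + (+4008) = 14208 ft.

14208 ft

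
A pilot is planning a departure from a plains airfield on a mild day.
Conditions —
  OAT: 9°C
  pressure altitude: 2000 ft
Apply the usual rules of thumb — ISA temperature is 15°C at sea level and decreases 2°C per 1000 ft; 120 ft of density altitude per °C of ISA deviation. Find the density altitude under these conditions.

1760 ft

ISA temperature at 2000 ft = 15 − 2 × (2000/1000) = 11°C.
ISA deviation = 9 − 11 = -2°C.
Density altitude = 2000 + 120 × (-2) = 2000 + (-240) = 1760 ft.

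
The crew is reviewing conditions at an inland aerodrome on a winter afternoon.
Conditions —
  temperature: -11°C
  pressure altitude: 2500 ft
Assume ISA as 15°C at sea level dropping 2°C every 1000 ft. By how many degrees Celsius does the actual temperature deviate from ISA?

ISA temperature at 2500 ft = 15 − 2 × (2500/1000) = 10°C.
Deviation = OAT − ISA = -11 − 10 = -21°C.

ISA-21°C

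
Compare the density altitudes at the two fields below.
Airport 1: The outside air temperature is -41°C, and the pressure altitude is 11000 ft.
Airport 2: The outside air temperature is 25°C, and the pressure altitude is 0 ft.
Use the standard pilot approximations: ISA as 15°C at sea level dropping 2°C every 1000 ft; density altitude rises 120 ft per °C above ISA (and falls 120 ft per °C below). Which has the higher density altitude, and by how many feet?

Airport 1 by 5720 ft

Airport 1: ISA temp = -7°C, deviation -34°C, DA = 11000 + 120 × (-34) = 6920 ft.
Airport 2: ISA temp = 15°C, deviation +10°C, DA = 0 + 120 × 10 = 1200 ft.
Airport 1 is higher by 6920 − 1200 = 5720 ft.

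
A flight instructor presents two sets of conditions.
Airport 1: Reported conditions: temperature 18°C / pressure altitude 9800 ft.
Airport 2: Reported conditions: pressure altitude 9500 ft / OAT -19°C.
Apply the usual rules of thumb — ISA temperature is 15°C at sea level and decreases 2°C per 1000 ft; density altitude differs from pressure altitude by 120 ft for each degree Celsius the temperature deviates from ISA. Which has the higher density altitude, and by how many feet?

Airport 1 by 4812 ft

Airport 1: ISA temp = -4.6°C, deviation +22.6°C, DA = 9800 + 120 × 22.6 = 12512 ft.
Airport 2: ISA temp = -4°C, deviation -15°C, DA = 9500 + 120 × (-15) = 7700 ft.
Airport 1 is higher by 12512 − 7700 = 4812 ft.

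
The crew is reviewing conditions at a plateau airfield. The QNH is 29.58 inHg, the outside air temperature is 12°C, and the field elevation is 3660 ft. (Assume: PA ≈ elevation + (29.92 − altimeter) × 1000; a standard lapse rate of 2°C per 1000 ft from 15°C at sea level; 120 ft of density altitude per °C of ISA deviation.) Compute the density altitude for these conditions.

4600 ft

Pressure altitude = 3660 + (29.92 − 29.58) × 1000 = 3660 + (+340) = 4000 ft.
ISA temperature at 4000 ft = 15 − 2 × (4000/1000) = 7°C.
ISA deviation = 12 − 7 = +5°C.
Density altitude = 4000 + 120 × (5) = 4600 ft.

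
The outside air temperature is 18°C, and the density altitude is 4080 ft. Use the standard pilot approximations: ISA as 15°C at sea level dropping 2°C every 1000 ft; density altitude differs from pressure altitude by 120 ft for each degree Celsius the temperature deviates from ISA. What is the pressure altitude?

DA = PA + 120 × (OAT − (15 − 2·PA/1000)) = PA + 120·OAT − 1800 + 0.24·PA = 1.24·PA + 120·OAT − 1800.
So 1.24·PA = 4080 − 120 × 18 + 1800 = 3720.
PA = 3720 / 1.24 = 3000 ft.

3000 ft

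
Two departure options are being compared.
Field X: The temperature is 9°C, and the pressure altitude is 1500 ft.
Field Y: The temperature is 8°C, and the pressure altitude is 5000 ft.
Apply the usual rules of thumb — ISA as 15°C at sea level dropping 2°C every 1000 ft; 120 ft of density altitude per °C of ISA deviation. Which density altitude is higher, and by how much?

Field Y by 4220 ft

Field X: ISA temp = 12°C, deviation -3°C, DA = 1500 + 120 × (-3) = 1140 ft.
Field Y: ISA temp = 5°C, deviation +3°C, DA = 5000 + 120 × 3 = 5360 ft.
Field Y is higher by 5360 − 1140 = 4220 ft.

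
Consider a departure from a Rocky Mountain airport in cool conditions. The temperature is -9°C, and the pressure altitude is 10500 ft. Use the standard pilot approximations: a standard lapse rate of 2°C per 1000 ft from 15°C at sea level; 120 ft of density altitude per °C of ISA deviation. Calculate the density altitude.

ISA temperature at 10500 ft = 15 − 2 × (10500/1000) = -6°C.
ISA deviation = -9 − (-6) = -3°C.
Density altitude = 10500 + 120 × (-3) = 10500 + (-360) = 10140 ft.

10140 ft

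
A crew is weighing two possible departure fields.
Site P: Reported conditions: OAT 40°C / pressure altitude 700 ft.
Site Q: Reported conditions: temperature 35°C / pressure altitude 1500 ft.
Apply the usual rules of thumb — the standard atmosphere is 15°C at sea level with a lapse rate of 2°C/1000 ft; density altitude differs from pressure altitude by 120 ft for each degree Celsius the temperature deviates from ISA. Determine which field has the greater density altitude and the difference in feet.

Site Q by 392 ft

Site P: ISA temp = 13.6°C, deviation +26.4°C, DA = 700 + 120 × 26.4 = 3868 ft.
Site Q: ISA temp = 12°C, deviation +23°C, DA = 1500 + 120 × 23 = 4260 ft.
Site Q is higher by 4260 − 3868 = 392 ft.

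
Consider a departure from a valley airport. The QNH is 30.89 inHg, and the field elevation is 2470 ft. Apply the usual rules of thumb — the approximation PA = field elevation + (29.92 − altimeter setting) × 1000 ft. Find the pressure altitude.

Pressure correction = (29.92 − 30.89) × 1000 = -970 ft.
Pressure altitude = 2470 + (-970) = 1500 ft.

1500 ft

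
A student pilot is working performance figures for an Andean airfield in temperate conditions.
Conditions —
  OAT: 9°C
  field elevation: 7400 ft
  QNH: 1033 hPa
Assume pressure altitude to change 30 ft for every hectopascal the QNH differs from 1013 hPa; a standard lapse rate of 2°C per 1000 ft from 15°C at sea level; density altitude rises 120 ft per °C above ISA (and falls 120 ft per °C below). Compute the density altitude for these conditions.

7712 ft

Pressure altitude = 7400 + (1013 − 1033) × 30 = 7400 + (-600) = 6800 ft.
ISA temperature at 6800 ft = 15 − 2 × (6800/1000) = 1.4°C.
ISA deviation = 9 − 1.4 = +7.6°C.
Density altitude = 6800 + 120 × (7.6) = 7712 ft.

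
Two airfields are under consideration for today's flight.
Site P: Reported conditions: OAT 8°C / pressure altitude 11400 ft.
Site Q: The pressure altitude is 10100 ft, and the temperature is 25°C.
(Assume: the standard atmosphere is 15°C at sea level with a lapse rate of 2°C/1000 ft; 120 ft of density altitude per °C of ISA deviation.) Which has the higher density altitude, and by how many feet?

Site P: ISA temp = -7.8°C, deviation +15.8°C, DA = 11400 + 120 × 15.8 = 13296 ft.
Site Q: ISA temp = -5.2°C, deviation +30.2°C, DA = 10100 + 120 × 30.2 = 13724 ft.
Site Q is higher by 13724 − 13296 = 428 ft.

Site Q by 428 ft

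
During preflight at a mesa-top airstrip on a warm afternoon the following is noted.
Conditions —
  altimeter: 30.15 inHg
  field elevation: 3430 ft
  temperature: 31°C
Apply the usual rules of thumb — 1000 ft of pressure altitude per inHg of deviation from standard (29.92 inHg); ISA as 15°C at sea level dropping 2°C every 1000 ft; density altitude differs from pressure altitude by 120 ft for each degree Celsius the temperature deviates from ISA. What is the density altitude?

5888 ft

Pressure altitude = 3430 + (29.92 − 30.15) × 1000 = 3430 + (-230) = 3200 ft.
ISA temperature at 3200 ft = 15 − 2 × (3200/1000) = 8.6°C.
ISA deviation = 31 − 8.6 = +22.4°C.
Density altitude = 3200 + 120 × (22.4) = 5888 ft.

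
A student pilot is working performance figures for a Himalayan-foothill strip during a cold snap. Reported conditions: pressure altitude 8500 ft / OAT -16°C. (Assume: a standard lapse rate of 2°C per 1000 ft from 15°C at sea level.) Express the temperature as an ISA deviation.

ISA-14°C

ISA temperature at 8500 ft = 15 − 2 × (8500/1000) = -2°C.
Deviation = OAT − ISA = -16 − (-2) = -14°C.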